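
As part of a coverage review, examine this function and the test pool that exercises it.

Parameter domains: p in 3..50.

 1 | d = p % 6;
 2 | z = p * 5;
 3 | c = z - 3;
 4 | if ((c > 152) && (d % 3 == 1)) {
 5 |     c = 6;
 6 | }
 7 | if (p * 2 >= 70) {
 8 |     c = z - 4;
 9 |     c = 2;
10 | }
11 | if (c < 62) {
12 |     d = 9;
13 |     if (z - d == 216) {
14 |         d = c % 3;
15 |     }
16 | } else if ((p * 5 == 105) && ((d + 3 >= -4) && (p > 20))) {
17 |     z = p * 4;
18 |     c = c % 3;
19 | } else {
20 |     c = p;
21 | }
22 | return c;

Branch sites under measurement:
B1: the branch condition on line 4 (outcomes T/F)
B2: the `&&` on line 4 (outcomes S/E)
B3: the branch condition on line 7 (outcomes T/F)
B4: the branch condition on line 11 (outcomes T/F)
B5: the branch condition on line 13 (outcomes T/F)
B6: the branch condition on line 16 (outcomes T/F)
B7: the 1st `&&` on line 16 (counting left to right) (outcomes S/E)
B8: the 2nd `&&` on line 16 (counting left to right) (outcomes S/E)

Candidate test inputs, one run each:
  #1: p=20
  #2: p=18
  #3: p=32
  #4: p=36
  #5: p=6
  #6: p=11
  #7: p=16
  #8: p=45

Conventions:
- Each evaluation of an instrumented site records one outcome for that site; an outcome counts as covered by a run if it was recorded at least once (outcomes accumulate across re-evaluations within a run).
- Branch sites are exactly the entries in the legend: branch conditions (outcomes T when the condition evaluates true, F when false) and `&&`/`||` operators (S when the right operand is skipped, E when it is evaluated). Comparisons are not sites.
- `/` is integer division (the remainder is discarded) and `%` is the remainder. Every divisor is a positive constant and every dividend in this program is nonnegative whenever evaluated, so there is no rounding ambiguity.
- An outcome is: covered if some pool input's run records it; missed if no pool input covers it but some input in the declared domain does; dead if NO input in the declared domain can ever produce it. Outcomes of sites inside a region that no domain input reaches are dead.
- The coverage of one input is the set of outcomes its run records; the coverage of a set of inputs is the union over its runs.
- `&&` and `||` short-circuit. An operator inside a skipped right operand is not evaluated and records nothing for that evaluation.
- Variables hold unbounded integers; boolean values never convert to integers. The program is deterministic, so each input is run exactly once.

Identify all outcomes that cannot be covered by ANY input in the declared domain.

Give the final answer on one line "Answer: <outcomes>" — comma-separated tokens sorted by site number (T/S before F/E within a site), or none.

running all 48 domain inputs and tallying outcomes:
  B8=S: unreachable across the whole domain -> dead
  reachable outcomes have witnesses, e.g. B1=T (e.g. p=34), B1=F (e.g. p=3), B2=S (e.g. p=3), B2=E (e.g. p=32)

Answer: B8=S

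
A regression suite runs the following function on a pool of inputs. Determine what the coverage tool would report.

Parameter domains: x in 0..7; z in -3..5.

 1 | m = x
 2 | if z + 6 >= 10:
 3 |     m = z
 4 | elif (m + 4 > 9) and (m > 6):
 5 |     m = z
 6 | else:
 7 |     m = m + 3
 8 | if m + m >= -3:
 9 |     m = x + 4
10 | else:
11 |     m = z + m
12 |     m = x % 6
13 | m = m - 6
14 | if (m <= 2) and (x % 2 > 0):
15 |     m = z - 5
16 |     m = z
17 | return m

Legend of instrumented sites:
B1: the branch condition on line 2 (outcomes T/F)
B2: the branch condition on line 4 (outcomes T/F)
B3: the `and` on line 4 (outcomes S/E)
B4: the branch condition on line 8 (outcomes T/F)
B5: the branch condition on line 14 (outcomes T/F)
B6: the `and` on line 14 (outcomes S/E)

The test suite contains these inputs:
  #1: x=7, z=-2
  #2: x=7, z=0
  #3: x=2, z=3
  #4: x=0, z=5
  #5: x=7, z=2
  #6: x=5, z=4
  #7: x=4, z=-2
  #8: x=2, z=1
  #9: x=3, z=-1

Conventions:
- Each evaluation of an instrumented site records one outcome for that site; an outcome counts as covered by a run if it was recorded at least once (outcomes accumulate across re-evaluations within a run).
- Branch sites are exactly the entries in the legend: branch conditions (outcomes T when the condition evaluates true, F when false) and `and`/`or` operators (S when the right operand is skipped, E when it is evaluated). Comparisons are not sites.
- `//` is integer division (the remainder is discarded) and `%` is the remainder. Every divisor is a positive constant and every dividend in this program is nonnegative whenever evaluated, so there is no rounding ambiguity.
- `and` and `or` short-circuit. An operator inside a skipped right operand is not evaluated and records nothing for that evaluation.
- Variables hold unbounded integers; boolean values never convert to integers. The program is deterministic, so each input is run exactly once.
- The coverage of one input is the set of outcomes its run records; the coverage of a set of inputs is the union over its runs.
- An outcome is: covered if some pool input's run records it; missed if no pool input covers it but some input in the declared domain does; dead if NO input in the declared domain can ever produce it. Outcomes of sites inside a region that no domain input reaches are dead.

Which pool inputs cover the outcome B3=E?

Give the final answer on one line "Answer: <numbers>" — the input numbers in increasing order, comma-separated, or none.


input #1 (x=7, z=-2): produces B3=E
input #2 (x=7, z=0): produces B3=E
input #3 (x=2, z=3): does not produce B3=E
input #4 (x=0, z=5): does not produce B3=E
input #5 (x=7, z=2): produces B3=E
input #6 (x=5, z=4): does not produce B3=E
input #7 (x=4, z=-2): does not produce B3=E
input #8 (x=2, z=1): does not produce B3=E
input #9 (x=3, z=-1): does not produce B3=E
Answer: 1, 2, 5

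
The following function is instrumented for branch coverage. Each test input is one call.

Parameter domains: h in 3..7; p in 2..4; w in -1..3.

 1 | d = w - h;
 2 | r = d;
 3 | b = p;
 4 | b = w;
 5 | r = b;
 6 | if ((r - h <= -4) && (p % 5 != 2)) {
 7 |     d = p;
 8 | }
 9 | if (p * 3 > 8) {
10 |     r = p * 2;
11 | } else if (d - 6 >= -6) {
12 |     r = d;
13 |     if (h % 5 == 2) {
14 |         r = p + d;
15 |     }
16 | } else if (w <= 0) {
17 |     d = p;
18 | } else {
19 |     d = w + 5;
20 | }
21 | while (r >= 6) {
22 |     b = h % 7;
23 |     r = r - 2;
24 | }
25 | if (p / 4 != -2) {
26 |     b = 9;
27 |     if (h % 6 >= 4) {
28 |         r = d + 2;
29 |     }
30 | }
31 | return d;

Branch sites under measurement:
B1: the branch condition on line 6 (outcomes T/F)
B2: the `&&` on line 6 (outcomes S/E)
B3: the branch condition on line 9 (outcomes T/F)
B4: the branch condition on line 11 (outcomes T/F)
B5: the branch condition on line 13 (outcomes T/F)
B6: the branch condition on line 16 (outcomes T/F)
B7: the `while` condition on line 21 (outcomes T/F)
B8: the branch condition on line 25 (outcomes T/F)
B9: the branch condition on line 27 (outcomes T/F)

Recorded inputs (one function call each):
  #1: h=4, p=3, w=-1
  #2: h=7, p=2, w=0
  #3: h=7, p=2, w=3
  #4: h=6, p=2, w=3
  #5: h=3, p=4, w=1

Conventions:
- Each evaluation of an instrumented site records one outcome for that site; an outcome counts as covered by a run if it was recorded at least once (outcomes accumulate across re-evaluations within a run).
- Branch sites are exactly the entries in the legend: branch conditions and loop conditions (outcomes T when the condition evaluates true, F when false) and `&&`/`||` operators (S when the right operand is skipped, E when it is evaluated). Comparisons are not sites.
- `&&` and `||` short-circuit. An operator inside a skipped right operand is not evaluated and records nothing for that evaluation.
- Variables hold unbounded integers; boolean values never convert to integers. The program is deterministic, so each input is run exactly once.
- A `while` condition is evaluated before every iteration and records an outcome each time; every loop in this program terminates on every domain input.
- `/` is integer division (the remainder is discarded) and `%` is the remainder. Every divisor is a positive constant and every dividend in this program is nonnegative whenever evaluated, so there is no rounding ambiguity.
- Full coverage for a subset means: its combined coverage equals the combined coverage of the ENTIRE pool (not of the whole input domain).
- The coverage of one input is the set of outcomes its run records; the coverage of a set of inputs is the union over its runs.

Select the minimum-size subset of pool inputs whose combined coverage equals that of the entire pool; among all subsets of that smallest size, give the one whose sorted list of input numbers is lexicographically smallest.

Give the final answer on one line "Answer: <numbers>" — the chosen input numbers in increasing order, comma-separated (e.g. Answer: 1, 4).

input #1 (h=4, p=3, w=-1): events B2->E, B1->T, B3->T, B7->T, B7->F, B8->T, B9->T; covers B1=T, B2=E, B3=T, B7=T, B7=F, B8=T, B9=T
input #2 (h=7, p=2, w=0): events B2->E, B1->F, B3->F, B4->F, B6->T, B7->F, B8->T, B9->F; covers B1=F, B2=E, B3=F, B4=F, B6=T, B7=F, B8=T, B9=F
input #3 (h=7, p=2, w=3): events B2->E, B1->F, B3->F, B4->F, B6->F, B7->F, B8->T, B9->F; covers B1=F, B2=E, B3=F, B4=F, B6=F, B7=F, B8=T, B9=F
input #4 (h=6, p=2, w=3): events B2->S, B1->F, B3->F, B4->F, B6->F, B7->F, B8->T, B9->F; covers B1=F, B2=S, B3=F, B4=F, B6=F, B7=F, B8=T, B9=F
input #5 (h=3, p=4, w=1): events B2->S, B1->F, B3->T, B7->T, B7->T, B7->F, B8->T, B9->F; covers B1=F, B2=S, B3=T, B7=T, B7=F, B8=T, B9=F
pool-wide coverage (14 outcomes): B1=T, B1=F, B2=S, B2=E, B3=T, B3=F, B4=F, B6=T, B6=F, B7=T, B7=F, B8=T, B9=T, B9=F
no size-1 subset reaches all 14 outcomes (best union: 8/14)
no size-2 subset reaches all 14 outcomes (best union: 13/14)
at size 3, {1, 2, 4} reaches all 14 outcomes; every lexicographically earlier size-3 subset fails

Answer: 1, 2, 4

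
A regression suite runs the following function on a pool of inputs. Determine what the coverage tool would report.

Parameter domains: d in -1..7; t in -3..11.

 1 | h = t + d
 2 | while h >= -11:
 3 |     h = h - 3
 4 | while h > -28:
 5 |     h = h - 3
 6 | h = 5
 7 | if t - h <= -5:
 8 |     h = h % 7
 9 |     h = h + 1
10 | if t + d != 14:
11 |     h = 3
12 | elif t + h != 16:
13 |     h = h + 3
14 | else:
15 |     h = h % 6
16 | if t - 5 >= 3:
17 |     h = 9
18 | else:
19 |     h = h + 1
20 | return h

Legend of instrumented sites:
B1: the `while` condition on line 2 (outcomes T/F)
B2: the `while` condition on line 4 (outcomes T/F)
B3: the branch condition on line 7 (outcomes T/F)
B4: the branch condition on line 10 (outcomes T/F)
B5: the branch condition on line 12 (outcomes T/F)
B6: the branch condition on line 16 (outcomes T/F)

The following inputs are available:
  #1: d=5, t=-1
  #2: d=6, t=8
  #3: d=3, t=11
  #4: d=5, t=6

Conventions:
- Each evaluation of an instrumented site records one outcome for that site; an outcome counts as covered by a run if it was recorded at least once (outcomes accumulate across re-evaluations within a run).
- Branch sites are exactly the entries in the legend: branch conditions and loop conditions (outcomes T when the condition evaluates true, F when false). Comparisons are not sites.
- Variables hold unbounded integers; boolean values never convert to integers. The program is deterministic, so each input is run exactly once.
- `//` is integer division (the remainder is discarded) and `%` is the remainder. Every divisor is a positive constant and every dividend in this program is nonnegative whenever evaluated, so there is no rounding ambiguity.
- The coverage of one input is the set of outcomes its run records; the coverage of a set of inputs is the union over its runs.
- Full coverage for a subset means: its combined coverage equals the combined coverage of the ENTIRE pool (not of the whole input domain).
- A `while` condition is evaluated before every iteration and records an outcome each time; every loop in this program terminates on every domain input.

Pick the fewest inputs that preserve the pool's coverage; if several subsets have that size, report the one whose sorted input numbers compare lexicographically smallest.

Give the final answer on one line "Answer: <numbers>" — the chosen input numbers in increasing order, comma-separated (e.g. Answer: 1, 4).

run #1 (d=5, t=-1) runs B1->T, B1->T, B1->T, B1->T, B1->T, B1->T, B1->F, B2->T, B2->T, B2->T, B2->T, B2->T, B2->F, B3->T, ...; records B1=T, B1=F, B2=T, B2=F, B3=T, B4=T, B6=F
run #2 (d=6, t=8) runs B1->T, B1->T, B1->T, B1->T, B1->T, B1->T, B1->T, B1->T, B1->T, B1->F, B2->T, B2->T, B2->T, B2->T, ...; records B1=T, B1=F, B2=T, B2=F, B3=F, B4=F, B5=T, B6=T
run #3 (d=3, t=11) runs B1->T, B1->T, B1->T, B1->T, B1->T, B1->T, B1->T, B1->T, B1->T, B1->F, B2->T, B2->T, B2->T, B2->T, ...; records B1=T, B1=F, B2=T, B2=F, B3=F, B4=F, B5=F, B6=T
run #4 (d=5, t=6) runs B1->T, B1->T, B1->T, B1->T, B1->T, B1->T, B1->T, B1->T, B1->F, B2->T, B2->T, B2->T, B2->T, B2->T, ...; records B1=T, B1=F, B2=T, B2=F, B3=F, B4=T, B6=F
union over all inputs: B1=T, B1=F, B2=T, B2=F, B3=T, B3=F, B4=T, B4=F, B5=T, B5=F, B6=T, B6=F (12 outcomes)
size 1 is not enough: best union over all size-1 subsets is 8/12
size 2 is not enough: best union over all size-2 subsets is 11/12
at size 3, {1, 2, 3} reaches all 12 outcomes; every lexicographically earlier size-3 subset fails

Answer: 1, 2, 3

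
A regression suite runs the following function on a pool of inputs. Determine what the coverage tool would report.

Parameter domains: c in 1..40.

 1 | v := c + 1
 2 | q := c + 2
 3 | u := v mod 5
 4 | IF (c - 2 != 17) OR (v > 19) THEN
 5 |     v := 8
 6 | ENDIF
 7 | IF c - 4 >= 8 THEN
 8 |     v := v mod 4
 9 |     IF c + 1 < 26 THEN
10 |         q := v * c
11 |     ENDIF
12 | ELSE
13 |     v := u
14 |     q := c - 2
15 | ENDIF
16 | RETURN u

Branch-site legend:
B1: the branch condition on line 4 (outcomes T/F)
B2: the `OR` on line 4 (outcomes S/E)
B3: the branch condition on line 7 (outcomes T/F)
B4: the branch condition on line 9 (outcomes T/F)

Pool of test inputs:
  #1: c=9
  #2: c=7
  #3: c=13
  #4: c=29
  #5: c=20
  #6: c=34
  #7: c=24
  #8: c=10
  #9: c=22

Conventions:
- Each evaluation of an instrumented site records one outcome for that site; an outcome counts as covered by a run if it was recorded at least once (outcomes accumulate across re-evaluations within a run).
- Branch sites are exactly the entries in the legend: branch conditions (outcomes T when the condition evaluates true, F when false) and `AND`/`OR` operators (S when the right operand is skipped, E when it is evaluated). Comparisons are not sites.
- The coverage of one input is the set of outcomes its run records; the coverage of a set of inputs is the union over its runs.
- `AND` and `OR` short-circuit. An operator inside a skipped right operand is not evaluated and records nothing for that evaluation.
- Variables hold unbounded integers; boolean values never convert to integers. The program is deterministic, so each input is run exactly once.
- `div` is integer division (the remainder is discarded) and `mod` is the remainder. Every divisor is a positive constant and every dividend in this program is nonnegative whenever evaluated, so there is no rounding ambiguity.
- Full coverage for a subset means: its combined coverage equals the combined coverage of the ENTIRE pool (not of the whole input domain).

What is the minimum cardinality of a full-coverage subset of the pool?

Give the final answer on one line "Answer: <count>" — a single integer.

input #1, c=9: events B2->S, B1->T, B3->F; outcomes B1=T, B2=S, B3=F
input #2, c=7: events B2->S, B1->T, B3->F; outcomes B1=T, B2=S, B3=F
input #3, c=13: events B2->S, B1->T, B3->T, B4->T; outcomes B1=T, B2=S, B3=T, B4=T
input #4, c=29: events B2->S, B1->T, B3->T, B4->F; outcomes B1=T, B2=S, B3=T, B4=F
input #5, c=20: events B2->S, B1->T, B3->T, B4->T; outcomes B1=T, B2=S, B3=T, B4=T
input #6, c=34: events B2->S, B1->T, B3->T, B4->F; outcomes B1=T, B2=S, B3=T, B4=F
input #7, c=24: events B2->S, B1->T, B3->T, B4->T; outcomes B1=T, B2=S, B3=T, B4=T
input #8, c=10: events B2->S, B1->T, B3->F; outcomes B1=T, B2=S, B3=F
input #9, c=22: events B2->S, B1->T, B3->T, B4->T; outcomes B1=T, B2=S, B3=T, B4=T
union over all inputs: B1=T, B2=S, B3=T, B3=F, B4=T, B4=F (6 outcomes)
checked all size-1 subsets: none covers 6 outcomes (max 4/6)
checked all size-2 subsets: none covers 6 outcomes (max 5/6)
at size 3, {1, 3, 4} reaches all 6 outcomes; every lexicographically earlier size-3 subset fails

Answer: 3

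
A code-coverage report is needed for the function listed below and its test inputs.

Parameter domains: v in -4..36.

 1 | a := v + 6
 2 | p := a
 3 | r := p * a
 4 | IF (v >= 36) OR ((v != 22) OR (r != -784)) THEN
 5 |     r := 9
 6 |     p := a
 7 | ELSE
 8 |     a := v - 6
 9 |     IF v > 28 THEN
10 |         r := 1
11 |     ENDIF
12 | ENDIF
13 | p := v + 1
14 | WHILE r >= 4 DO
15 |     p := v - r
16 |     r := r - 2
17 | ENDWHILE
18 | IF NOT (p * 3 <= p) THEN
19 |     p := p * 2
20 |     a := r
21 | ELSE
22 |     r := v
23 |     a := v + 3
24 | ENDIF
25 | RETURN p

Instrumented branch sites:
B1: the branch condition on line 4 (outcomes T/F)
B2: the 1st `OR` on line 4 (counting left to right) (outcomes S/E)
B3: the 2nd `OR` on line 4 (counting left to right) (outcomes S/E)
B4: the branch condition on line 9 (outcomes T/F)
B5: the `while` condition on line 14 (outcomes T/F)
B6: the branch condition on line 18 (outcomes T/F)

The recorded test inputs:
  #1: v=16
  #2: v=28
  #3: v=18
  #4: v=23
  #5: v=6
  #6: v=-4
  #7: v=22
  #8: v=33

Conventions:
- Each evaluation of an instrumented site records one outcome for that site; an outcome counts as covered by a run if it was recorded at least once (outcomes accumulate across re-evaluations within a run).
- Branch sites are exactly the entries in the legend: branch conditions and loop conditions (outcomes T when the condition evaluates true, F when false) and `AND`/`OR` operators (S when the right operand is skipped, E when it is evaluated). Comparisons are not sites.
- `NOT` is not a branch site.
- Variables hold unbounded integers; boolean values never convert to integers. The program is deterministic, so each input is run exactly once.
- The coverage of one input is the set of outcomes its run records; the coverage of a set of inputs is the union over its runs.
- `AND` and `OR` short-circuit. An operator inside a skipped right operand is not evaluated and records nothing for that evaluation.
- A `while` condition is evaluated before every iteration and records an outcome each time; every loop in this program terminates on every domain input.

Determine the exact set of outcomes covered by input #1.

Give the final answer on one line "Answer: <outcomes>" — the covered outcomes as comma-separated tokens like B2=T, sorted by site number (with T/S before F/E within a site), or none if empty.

Tracing the run of input #1 (v=16):
  B2->E, B3->S, B1->T, B5->T, B5->T, B5->T, B5->F, B6->T
collecting distinct outcomes: B1=T, B2=E, B3=S, B5=T, B5=F, B6=T

Answer: B1=T, B2=E, B3=S, B5=T, B5=F, B6=T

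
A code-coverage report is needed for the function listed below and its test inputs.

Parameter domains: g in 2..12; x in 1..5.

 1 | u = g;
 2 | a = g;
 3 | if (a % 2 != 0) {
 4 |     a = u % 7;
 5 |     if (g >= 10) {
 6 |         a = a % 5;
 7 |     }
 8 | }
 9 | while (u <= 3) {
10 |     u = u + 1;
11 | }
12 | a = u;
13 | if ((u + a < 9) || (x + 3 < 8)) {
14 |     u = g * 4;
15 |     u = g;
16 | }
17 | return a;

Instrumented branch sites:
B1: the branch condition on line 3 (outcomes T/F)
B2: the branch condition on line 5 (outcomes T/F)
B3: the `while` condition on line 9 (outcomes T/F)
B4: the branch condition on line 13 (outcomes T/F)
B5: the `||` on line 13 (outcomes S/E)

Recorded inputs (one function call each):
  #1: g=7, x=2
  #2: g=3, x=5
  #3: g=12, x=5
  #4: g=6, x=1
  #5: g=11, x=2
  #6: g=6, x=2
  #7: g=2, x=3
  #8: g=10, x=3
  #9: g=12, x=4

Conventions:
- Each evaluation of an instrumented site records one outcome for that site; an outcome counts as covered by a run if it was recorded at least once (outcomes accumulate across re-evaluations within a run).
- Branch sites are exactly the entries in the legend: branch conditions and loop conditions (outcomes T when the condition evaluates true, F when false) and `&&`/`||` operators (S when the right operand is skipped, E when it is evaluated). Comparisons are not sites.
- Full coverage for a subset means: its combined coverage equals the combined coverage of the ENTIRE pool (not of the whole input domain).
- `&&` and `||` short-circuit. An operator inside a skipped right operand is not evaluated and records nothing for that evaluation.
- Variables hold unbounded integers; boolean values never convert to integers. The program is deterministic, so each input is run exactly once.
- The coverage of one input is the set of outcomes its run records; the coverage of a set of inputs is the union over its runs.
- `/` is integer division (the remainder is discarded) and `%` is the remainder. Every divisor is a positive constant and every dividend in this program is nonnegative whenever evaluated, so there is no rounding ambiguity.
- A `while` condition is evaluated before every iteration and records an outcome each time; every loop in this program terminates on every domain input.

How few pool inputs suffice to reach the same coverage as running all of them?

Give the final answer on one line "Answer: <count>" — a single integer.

input #1, g=7, x=2: outcomes B1=T, B2=F, B3=F, B4=T, B5=E
input #2, g=3, x=5: outcomes B1=T, B2=F, B3=T, B3=F, B4=T, B5=S
input #3, g=12, x=5: outcomes B1=F, B3=F, B4=F, B5=E
input #4, g=6, x=1: outcomes B1=F, B3=F, B4=T, B5=E
input #5, g=11, x=2: outcomes B1=T, B2=T, B3=F, B4=T, B5=E
input #6, g=6, x=2: outcomes B1=F, B3=F, B4=T, B5=E
input #7, g=2, x=3: outcomes B1=F, B3=T, B3=F, B4=T, B5=S
input #8, g=10, x=3: outcomes B1=F, B3=F, B4=T, B5=E
input #9, g=12, x=4: outcomes B1=F, B3=F, B4=T, B5=E
the full pool covers 10 outcomes: B1=T, B1=F, B2=T, B2=F, B3=T, B3=F, B4=T, B4=F, B5=S, B5=E
checked all size-1 subsets: none covers 10 outcomes (max 6/10)
checked all size-2 subsets: none covers 10 outcomes (max 9/10)
the canonical winner is {2, 3, 5}: size 3, full 10-outcome coverage, earliest index list among size-3 covers

Answer: 3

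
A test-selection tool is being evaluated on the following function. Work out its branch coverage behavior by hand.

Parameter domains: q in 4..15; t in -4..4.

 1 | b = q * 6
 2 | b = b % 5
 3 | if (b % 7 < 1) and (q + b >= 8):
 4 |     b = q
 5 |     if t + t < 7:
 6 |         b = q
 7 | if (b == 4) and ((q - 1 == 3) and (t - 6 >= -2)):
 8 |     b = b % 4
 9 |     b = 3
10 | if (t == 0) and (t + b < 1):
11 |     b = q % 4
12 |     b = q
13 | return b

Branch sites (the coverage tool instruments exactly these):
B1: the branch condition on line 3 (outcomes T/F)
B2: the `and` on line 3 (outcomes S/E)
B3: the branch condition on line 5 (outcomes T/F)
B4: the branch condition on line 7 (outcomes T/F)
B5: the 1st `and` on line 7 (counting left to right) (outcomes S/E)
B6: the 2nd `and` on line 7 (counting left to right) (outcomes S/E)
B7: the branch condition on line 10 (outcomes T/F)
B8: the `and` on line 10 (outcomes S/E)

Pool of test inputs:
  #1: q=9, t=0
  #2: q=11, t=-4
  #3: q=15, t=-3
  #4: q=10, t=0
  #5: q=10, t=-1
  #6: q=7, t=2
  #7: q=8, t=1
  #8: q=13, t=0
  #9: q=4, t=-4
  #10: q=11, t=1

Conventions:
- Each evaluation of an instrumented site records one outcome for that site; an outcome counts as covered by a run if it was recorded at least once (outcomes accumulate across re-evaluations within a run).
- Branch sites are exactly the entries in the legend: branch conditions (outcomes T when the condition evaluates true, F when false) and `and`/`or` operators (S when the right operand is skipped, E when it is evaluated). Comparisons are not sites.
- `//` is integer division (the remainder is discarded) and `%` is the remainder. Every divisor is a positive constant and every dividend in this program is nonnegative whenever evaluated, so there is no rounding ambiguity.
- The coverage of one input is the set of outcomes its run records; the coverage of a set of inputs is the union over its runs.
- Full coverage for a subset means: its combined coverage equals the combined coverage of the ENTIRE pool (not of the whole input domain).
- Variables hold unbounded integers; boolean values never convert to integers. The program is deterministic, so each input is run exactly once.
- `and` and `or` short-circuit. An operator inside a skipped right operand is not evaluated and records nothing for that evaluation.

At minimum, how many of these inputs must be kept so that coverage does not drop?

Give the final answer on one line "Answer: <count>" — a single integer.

test 1 (q=9, t=0) fires B2->S, B1->F, B5->E, B6->S, B4->F, B8->E, B7->F; hits B1=F, B2=S, B4=F, B5=E, B6=S, B7=F, B8=E
test 2 (q=11, t=-4) fires B2->S, B1->F, B5->S, B4->F, B8->S, B7->F; hits B1=F, B2=S, B4=F, B5=S, B7=F, B8=S
test 3 (q=15, t=-3) fires B2->E, B1->T, B3->T, B5->S, B4->F, B8->S, B7->F; hits B1=T, B2=E, B3=T, B4=F, B5=S, B7=F, B8=S
test 4 (q=10, t=0) fires B2->E, B1->T, B3->T, B5->S, B4->F, B8->E, B7->F; hits B1=T, B2=E, B3=T, B4=F, B5=S, B7=F, B8=E
test 5 (q=10, t=-1) fires B2->E, B1->T, B3->T, B5->S, B4->F, B8->S, B7->F; hits B1=T, B2=E, B3=T, B4=F, B5=S, B7=F, B8=S
test 6 (q=7, t=2) fires B2->S, B1->F, B5->S, B4->F, B8->S, B7->F; hits B1=F, B2=S, B4=F, B5=S, B7=F, B8=S
test 7 (q=8, t=1) fires B2->S, B1->F, B5->S, B4->F, B8->S, B7->F; hits B1=F, B2=S, B4=F, B5=S, B7=F, B8=S
test 8 (q=13, t=0) fires B2->S, B1->F, B5->S, B4->F, B8->E, B7->F; hits B1=F, B2=S, B4=F, B5=S, B7=F, B8=E
test 9 (q=4, t=-4) fires B2->S, B1->F, B5->E, B6->E, B4->F, B8->S, B7->F; hits B1=F, B2=S, B4=F, B5=E, B6=E, B7=F, B8=S
test 10 (q=11, t=1) fires B2->S, B1->F, B5->S, B4->F, B8->S, B7->F; hits B1=F, B2=S, B4=F, B5=S, B7=F, B8=S
together the pool reaches 13 outcomes: B1=T, B1=F, B2=S, B2=E, B3=T, B4=F, B5=S, B5=E, B6=S, B6=E, B7=F, B8=S, B8=E
every size-1 subset falls short of the 13 outcomes (best: 7/13)
every size-2 subset falls short of the 13 outcomes (best: 12/13)
inputs {1, 3, 9} (size 3) cover everything; no size-3 subset with a lexicographically smaller index list covers all 13

Answer: 3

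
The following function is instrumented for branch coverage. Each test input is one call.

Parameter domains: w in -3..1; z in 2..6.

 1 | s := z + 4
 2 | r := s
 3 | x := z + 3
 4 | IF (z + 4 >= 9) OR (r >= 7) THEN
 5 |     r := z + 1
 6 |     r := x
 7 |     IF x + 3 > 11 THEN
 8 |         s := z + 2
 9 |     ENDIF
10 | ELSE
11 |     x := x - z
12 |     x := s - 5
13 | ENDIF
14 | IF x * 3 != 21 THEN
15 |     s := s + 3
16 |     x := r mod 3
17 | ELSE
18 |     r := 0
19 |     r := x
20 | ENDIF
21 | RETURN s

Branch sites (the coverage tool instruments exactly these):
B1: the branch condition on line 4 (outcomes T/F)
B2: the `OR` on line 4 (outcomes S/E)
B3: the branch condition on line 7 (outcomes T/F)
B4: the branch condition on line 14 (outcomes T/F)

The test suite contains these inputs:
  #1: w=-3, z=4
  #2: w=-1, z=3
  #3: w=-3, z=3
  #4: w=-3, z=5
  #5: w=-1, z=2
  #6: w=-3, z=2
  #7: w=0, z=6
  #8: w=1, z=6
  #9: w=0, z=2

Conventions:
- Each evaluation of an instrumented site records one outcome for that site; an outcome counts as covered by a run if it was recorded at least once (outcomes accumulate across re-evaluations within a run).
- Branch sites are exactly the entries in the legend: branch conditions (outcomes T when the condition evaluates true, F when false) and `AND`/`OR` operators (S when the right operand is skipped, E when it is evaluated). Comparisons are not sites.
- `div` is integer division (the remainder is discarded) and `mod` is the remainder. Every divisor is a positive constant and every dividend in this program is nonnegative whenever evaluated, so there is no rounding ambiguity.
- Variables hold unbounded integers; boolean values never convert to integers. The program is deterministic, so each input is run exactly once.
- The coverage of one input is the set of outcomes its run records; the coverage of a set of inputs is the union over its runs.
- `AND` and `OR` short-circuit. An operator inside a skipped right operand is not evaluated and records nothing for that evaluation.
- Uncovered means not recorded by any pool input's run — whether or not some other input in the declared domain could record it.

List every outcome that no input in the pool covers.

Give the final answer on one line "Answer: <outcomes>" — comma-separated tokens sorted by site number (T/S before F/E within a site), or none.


input #1 (w=-3, z=4): events B2->E, B1->T, B3->F, B4->F; covers B1=T, B2=E, B3=F, B4=F
input #2 (w=-1, z=3): events B2->E, B1->T, B3->F, B4->T; covers B1=T, B2=E, B3=F, B4=T
input #3 (w=-3, z=3): events B2->E, B1->T, B3->F, B4->T; covers B1=T, B2=E, B3=F, B4=T
input #4 (w=-3, z=5): events B2->S, B1->T, B3->F, B4->T; covers B1=T, B2=S, B3=F, B4=T
input #5 (w=-1, z=2): events B2->E, B1->F, B4->T; covers B1=F, B2=E, B4=T
input #6 (w=-3, z=2): events B2->E, B1->F, B4->T; covers B1=F, B2=E, B4=T
input #7 (w=0, z=6): events B2->S, B1->T, B3->T, B4->T; covers B1=T, B2=S, B3=T, B4=T
input #8 (w=1, z=6): events B2->S, B1->T, B3->T, B4->T; covers B1=T, B2=S, B3=T, B4=T
input #9 (w=0, z=2): events B2->E, B1->F, B4->T; covers B1=F, B2=E, B4=T
union over the pool: B1=T, B1=F, B2=S, B2=E, B3=T, B3=F, B4=T, B4=F
uncovered (0 of 8): none
Answer: none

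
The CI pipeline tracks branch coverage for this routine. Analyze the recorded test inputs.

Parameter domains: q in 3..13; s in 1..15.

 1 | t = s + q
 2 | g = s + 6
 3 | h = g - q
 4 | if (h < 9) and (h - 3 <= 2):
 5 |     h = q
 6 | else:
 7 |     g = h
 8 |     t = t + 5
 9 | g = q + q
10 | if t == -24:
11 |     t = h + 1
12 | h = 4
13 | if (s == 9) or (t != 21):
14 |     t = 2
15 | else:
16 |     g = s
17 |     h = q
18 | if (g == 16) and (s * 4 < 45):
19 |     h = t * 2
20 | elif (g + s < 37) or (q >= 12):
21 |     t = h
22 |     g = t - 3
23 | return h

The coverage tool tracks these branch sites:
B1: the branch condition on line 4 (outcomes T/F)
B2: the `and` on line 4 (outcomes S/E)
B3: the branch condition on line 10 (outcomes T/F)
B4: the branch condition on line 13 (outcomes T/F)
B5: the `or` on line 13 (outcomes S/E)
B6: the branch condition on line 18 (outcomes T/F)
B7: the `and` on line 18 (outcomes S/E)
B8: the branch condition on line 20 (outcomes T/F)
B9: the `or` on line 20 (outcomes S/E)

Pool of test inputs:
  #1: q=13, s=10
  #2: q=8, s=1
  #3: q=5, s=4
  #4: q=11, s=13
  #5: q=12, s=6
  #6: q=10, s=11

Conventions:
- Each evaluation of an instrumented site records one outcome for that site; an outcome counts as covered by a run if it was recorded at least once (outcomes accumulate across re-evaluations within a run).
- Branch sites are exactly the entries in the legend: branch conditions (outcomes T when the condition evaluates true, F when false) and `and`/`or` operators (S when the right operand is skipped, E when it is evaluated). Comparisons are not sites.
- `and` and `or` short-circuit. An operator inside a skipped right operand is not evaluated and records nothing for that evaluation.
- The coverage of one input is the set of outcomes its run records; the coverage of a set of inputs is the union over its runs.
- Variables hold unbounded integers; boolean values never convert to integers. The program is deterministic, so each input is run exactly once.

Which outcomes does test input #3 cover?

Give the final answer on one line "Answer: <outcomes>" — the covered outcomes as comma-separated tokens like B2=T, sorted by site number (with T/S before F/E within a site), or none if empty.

Simulating input #3 (q=5, s=4) step by step:
  B2->E, B1->T, B3->F, B5->E, B4->T, B7->S, B6->F, B9->S, B8->T
distinct outcomes covered: B1=T, B2=E, B3=F, B4=T, B5=E, B6=F, B7=S, B8=T, B9=S

Answer: B1=T, B2=E, B3=F, B4=T, B5=E, B6=F, B7=S, B8=T, B9=S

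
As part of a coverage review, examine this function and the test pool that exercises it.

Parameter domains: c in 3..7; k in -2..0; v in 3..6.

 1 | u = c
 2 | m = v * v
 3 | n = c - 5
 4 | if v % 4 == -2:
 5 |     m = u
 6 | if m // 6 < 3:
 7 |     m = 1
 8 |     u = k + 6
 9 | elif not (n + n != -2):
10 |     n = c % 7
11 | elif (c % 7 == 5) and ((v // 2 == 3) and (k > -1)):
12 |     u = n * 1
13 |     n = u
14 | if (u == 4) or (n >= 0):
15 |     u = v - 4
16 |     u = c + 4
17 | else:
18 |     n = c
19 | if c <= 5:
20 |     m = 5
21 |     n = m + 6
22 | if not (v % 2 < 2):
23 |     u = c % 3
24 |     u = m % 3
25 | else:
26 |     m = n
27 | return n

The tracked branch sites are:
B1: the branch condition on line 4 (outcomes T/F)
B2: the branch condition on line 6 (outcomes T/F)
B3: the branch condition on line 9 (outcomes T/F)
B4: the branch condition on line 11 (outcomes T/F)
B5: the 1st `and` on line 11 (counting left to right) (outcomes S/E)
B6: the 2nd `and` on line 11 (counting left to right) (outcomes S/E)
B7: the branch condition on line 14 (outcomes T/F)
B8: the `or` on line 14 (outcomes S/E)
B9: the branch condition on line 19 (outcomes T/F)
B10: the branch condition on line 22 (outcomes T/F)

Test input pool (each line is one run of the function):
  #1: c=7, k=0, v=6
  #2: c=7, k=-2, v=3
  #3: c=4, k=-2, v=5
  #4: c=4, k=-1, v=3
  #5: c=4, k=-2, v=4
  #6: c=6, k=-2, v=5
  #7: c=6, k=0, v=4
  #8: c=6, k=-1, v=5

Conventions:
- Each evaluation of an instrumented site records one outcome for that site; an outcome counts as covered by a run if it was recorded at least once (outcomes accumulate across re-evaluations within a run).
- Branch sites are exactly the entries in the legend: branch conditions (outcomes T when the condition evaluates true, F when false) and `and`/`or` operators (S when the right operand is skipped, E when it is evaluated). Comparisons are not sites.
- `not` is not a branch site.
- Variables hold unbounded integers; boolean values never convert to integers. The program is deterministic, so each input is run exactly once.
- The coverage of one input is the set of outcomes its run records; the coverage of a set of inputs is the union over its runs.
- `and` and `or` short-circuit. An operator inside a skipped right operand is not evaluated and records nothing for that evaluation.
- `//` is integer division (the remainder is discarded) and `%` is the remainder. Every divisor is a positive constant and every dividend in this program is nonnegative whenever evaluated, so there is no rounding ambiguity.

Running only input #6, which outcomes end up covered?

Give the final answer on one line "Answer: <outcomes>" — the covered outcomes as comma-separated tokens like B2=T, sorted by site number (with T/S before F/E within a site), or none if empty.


Simulating input #6 (c=6, k=-2, v=5) step by step:
  B1->F, B2->F, B3->F, B5->S, B4->F, B8->E, B7->T, B9->F, B10->F
deduplicating events, the covered set is: B1=F, B2=F, B3=F, B4=F, B5=S, B7=T, B8=E, B9=F, B10=F
Answer: B1=F, B2=F, B3=F, B4=F, B5=S, B7=T, B8=E, B9=F, B10=F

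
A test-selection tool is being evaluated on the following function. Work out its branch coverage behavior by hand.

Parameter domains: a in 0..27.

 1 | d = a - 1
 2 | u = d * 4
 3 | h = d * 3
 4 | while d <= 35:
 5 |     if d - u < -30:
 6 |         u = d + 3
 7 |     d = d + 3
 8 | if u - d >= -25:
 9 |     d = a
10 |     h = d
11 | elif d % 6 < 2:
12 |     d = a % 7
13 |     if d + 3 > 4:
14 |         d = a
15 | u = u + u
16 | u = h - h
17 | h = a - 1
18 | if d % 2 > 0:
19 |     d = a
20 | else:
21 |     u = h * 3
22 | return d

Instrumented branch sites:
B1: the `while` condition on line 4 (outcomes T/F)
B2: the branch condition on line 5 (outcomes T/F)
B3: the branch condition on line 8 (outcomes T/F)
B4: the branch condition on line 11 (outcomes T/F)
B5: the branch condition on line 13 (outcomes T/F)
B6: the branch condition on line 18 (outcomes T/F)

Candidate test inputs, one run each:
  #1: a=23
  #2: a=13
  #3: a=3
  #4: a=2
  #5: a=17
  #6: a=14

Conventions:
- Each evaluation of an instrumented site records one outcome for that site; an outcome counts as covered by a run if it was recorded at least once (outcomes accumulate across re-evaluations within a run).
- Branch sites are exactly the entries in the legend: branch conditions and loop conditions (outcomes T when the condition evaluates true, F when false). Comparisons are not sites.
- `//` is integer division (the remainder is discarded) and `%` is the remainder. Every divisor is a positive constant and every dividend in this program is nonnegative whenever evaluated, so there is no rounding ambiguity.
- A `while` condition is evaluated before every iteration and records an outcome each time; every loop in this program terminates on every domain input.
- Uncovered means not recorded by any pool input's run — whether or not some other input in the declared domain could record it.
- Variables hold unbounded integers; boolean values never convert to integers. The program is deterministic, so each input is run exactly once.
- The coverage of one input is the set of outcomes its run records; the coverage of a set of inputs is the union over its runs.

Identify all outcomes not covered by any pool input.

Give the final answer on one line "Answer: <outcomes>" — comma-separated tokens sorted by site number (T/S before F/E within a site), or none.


test 1 (a=23) fires B1->T, B2->T, B1->T, B2->F, B1->T, B2->F, B1->T, B2->F, B1->T, B2->F, B1->F, B3->T, B6->T; hits B1=T, B1=F, B2=T, B2=F, B3=T, B6=T
test 2 (a=13) fires B1->T, B2->T, B1->T, B2->F, B1->T, B2->F, B1->T, B2->F, B1->T, B2->F, B1->T, B2->F, B1->T, B2->F, ...; hits B1=T, B1=F, B2=T, B2=F, B3=T, B6=T
test 3 (a=3) fires B1->T, B2->F, B1->T, B2->F, B1->T, B2->F, B1->T, B2->F, B1->T, B2->F, B1->T, B2->F, B1->T, B2->F, ...; hits B1=T, B1=F, B2=F, B3=F, B4=F, B6=F
test 4 (a=2) fires B1->T, B2->F, B1->T, B2->F, B1->T, B2->F, B1->T, B2->F, B1->T, B2->F, B1->T, B2->F, B1->T, B2->F, ...; hits B1=T, B1=F, B2=F, B3=F, B4=T, B5=T, B6=F
test 5 (a=17) fires B1->T, B2->T, B1->T, B2->F, B1->T, B2->F, B1->T, B2->F, B1->T, B2->F, B1->T, B2->F, B1->T, B2->F, ...; hits B1=T, B1=F, B2=T, B2=F, B3=T, B6=T
test 6 (a=14) fires B1->T, B2->T, B1->T, B2->F, B1->T, B2->F, B1->T, B2->F, B1->T, B2->F, B1->T, B2->F, B1->T, B2->F, ...; hits B1=T, B1=F, B2=T, B2=F, B3=T, B6=F
union over the pool: B1=T, B1=F, B2=T, B2=F, B3=T, B3=F, B4=T, B4=F, B5=T, B6=T, B6=F
uncovered (1 of 12): B5=F
Answer: B5=F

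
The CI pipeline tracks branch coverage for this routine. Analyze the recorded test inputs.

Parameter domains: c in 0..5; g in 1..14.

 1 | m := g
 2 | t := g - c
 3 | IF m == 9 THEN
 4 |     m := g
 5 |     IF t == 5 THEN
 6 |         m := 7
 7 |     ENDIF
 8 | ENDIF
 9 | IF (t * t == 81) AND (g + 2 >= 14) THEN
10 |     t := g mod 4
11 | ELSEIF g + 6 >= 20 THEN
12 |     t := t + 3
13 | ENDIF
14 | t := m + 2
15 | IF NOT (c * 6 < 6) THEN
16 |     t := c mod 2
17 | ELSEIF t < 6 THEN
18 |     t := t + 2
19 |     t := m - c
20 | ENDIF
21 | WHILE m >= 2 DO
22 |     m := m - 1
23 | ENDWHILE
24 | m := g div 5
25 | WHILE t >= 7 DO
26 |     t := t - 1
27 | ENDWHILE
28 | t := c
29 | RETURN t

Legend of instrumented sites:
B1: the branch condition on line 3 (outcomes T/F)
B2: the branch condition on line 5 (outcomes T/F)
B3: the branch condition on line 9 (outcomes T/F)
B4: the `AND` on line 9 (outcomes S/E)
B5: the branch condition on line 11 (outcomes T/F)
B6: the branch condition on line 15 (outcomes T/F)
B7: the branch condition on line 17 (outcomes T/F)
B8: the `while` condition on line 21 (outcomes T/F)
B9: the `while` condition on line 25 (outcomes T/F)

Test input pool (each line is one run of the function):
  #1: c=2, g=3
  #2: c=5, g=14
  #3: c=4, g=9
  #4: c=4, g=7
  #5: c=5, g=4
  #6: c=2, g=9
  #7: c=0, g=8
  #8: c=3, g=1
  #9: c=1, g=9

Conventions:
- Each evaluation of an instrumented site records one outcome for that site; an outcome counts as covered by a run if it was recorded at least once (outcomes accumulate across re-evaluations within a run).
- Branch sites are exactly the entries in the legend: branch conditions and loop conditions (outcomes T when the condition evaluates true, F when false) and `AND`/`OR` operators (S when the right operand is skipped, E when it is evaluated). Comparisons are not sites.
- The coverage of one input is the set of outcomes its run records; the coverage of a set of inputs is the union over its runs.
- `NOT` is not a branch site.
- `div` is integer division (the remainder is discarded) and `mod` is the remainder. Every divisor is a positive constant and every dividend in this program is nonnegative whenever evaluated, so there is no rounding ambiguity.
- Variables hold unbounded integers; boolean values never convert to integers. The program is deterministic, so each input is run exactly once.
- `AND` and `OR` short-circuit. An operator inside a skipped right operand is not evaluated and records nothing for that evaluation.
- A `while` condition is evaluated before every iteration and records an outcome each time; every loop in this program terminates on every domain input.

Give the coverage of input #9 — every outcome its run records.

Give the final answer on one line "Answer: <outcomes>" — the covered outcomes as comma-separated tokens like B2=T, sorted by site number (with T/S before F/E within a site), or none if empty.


Tracing the run of input #9 (c=1, g=9):
  B1->T, B2->F, B4->S, B3->F, B5->F, B6->T, B8->T, B8->T, B8->T, B8->T
  B8->T, B8->T, B8->T, B8->T, B8->F, B9->F
collecting distinct outcomes: B1=T, B2=F, B3=F, B4=S, B5=F, B6=T, B8=T, B8=F, B9=F
Answer: B1=T, B2=F, B3=F, B4=S, B5=F, B6=T, B8=T, B8=F, B9=F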